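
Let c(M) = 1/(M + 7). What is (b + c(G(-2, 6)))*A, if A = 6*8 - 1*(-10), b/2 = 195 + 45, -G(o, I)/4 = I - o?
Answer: 695942/25 ≈ 27838.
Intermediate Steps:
G(o, I) = -4*I + 4*o (G(o, I) = -4*(I - o) = -4*I + 4*o)
c(M) = 1/(7 + M)
b = 480 (b = 2*(195 + 45) = 2*240 = 480)
A = 58 (A = 48 + 10 = 58)
(b + c(G(-2, 6)))*A = (480 + 1/(7 + (-4*6 + 4*(-2))))*58 = (480 + 1/(7 + (-24 - 8)))*58 = (480 + 1/(7 - 32))*58 = (480 + 1/(-25))*58 = (480 - 1/25)*58 = (11999/25)*58 = 695942/25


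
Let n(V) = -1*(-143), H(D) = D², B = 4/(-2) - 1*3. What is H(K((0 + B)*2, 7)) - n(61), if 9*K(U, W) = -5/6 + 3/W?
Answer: -20432123/142884 ≈ -143.00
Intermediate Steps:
B = -5 (B = 4*(-½) - 3 = -2 - 3 = -5)
K(U, W) = -5/54 + 1/(3*W) (K(U, W) = (-5/6 + 3/W)/9 = (-5*⅙ + 3/W)/9 = (-⅚ + 3/W)/9 = -5/54 + 1/(3*W))
n(V) = 143
H(K((0 + B)*2, 7)) - n(61) = ((1/54)*(18 - 5*7)/7)² - 1*143 = ((1/54)*(⅐)*(18 - 35))² - 143 = ((1/54)*(⅐)*(-17))² - 143 = (-17/378)² - 143 = 289/142884 - 143 = -20432123/142884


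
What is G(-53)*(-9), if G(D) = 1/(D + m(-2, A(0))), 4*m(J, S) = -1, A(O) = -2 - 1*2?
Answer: 12/71 ≈ 0.16901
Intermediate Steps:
A(O) = -4 (A(O) = -2 - 2 = -4)
m(J, S) = -¼ (m(J, S) = (¼)*(-1) = -¼)
G(D) = 1/(-¼ + D) (G(D) = 1/(D - ¼) = 1/(-¼ + D))
G(-53)*(-9) = (4/(-1 + 4*(-53)))*(-9) = (4/(-1 - 212))*(-9) = (4/(-213))*(-9) = (4*(-1/213))*(-9) = -4/213*(-9) = 12/71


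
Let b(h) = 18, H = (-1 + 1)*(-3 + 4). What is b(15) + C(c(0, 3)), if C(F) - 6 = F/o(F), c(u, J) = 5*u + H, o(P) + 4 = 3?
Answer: 24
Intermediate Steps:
H = 0 (H = 0*1 = 0)
o(P) = -1 (o(P) = -4 + 3 = -1)
c(u, J) = 5*u (c(u, J) = 5*u + 0 = 5*u)
C(F) = 6 - F (C(F) = 6 + F/(-1) = 6 + F*(-1) = 6 - F)
b(15) + C(c(0, 3)) = 18 + (6 - 5*0) = 18 + (6 - 1*0) = 18 + (6 + 0) = 18 + 6 = 24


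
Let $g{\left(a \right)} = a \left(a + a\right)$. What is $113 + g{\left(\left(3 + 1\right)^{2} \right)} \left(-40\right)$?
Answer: $-20367$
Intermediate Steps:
$g{\left(a \right)} = 2 a^{2}$ ($g{\left(a \right)} = a 2 a = 2 a^{2}$)
$113 + g{\left(\left(3 + 1\right)^{2} \right)} \left(-40\right) = 113 + 2 \left(\left(3 + 1\right)^{2}\right)^{2} \left(-40\right) = 113 + 2 \left(4^{2}\right)^{2} \left(-40\right) = 113 + 2 \cdot 16^{2} \left(-40\right) = 113 + 2 \cdot 256 \left(-40\right) = 113 + 512 \left(-40\right) = 113 - 20480 = -20367$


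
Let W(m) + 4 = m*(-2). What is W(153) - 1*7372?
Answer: -7682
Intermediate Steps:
W(m) = -4 - 2*m (W(m) = -4 + m*(-2) = -4 - 2*m)
W(153) - 1*7372 = (-4 - 2*153) - 1*7372 = (-4 - 306) - 7372 = -310 - 7372 = -7682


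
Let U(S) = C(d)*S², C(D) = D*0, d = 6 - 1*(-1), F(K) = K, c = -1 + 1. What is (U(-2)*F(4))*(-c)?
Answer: 0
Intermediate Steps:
c = 0
d = 7 (d = 6 + 1 = 7)
C(D) = 0
U(S) = 0 (U(S) = 0*S² = 0)
(U(-2)*F(4))*(-c) = (0*4)*(-1*0) = 0*0 = 0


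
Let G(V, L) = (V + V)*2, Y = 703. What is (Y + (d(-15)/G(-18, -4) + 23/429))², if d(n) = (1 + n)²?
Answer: 3249557838409/6625476 ≈ 4.9046e+5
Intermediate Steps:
G(V, L) = 4*V (G(V, L) = (2*V)*2 = 4*V)
(Y + (d(-15)/G(-18, -4) + 23/429))² = (703 + ((1 - 15)²/((4*(-18))) + 23/429))² = (703 + ((-14)²/(-72) + 23*(1/429)))² = (703 + (196*(-1/72) + 23/429))² = (703 + (-49/18 + 23/429))² = (703 - 6869/2574)² = (1802653/2574)² = 3249557838409/6625476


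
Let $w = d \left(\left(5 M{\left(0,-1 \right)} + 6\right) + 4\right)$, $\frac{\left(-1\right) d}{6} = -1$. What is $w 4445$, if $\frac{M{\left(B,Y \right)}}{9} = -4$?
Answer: $-4533900$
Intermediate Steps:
$d = 6$ ($d = \left(-6\right) \left(-1\right) = 6$)
$M{\left(B,Y \right)} = -36$ ($M{\left(B,Y \right)} = 9 \left(-4\right) = -36$)
$w = -1020$ ($w = 6 \left(\left(5 \left(-36\right) + 6\right) + 4\right) = 6 \left(\left(-180 + 6\right) + 4\right) = 6 \left(-174 + 4\right) = 6 \left(-170\right) = -1020$)
$w 4445 = \left(-1020\right) 4445 = -4533900$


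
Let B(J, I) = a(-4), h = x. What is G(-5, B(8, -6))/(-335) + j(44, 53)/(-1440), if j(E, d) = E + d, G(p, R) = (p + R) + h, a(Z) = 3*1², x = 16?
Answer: -10531/96480 ≈ -0.10915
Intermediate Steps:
h = 16
a(Z) = 3 (a(Z) = 3*1 = 3)
B(J, I) = 3
G(p, R) = 16 + R + p (G(p, R) = (p + R) + 16 = (R + p) + 16 = 16 + R + p)
G(-5, B(8, -6))/(-335) + j(44, 53)/(-1440) = (16 + 3 - 5)/(-335) + (44 + 53)/(-1440) = 14*(-1/335) + 97*(-1/1440) = -14/335 - 97/1440 = -10531/96480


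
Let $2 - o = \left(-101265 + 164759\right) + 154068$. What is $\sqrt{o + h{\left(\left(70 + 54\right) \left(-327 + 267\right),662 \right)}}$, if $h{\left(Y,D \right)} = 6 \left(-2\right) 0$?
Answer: $14 i \sqrt{1110} \approx 466.43 i$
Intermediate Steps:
$h{\left(Y,D \right)} = 0$ ($h{\left(Y,D \right)} = \left(-12\right) 0 = 0$)
$o = -217560$ ($o = 2 - \left(\left(-101265 + 164759\right) + 154068\right) = 2 - \left(63494 + 154068\right) = 2 - 217562 = -217560$)
$\sqrt{o + h{\left(\left(70 + 54\right) \left(-327 + 267\right),662 \right)}} = \sqrt{-217560 + 0} = \sqrt{-217560} = 14 i \sqrt{1110}$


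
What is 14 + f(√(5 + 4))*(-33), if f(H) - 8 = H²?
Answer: -547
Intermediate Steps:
f(H) = 8 + H²
14 + f(√(5 + 4))*(-33) = 14 + (8 + (√(5 + 4))²)*(-33) = 14 + (8 + (√9)²)*(-33) = 14 + (8 + 3²)*(-33) = 14 + (8 + 9)*(-33) = 14 + 17*(-33) = 14 - 561 = -547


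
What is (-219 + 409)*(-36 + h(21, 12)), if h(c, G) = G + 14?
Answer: -1900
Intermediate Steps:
h(c, G) = 14 + G
(-219 + 409)*(-36 + h(21, 12)) = (-219 + 409)*(-36 + (14 + 12)) = 190*(-36 + 26) = 190*(-10) = -1900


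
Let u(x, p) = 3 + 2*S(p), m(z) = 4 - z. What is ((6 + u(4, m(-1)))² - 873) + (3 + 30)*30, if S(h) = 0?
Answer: 198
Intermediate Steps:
u(x, p) = 3 (u(x, p) = 3 + 2*0 = 3 + 0 = 3)
((6 + u(4, m(-1)))² - 873) + (3 + 30)*30 = ((6 + 3)² - 873) + (3 + 30)*30 = (9² - 873) + 33*30 = (81 - 873) + 990 = -792 + 990 = 198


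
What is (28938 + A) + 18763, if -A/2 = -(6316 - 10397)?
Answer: 39539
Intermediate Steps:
A = -8162 (A = -(-2)*(6316 - 10397) = -(-2)*(-4081) = -2*4081 = -8162)
(28938 + A) + 18763 = (28938 - 8162) + 18763 = 20776 + 18763 = 39539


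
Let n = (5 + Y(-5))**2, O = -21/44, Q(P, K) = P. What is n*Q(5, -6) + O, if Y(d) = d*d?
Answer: 197979/44 ≈ 4499.5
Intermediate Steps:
Y(d) = d**2
O = -21/44 (O = -21*1/44 = -21/44 ≈ -0.47727)
n = 900 (n = (5 + (-5)**2)**2 = (5 + 25)**2 = 30**2 = 900)
n*Q(5, -6) + O = 900*5 - 21/44 = 4500 - 21/44 = 197979/44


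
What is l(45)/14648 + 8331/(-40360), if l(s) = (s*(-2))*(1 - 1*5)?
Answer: -13437861/73899160 ≈ -0.18184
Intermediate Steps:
l(s) = 8*s (l(s) = (-2*s)*(1 - 5) = -2*s*(-4) = 8*s)
l(45)/14648 + 8331/(-40360) = (8*45)/14648 + 8331/(-40360) = 360*(1/14648) + 8331*(-1/40360) = 45/1831 - 8331/40360 = -13437861/73899160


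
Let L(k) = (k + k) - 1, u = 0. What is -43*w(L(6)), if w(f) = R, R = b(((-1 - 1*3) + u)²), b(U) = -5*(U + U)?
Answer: 6880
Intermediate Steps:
b(U) = -10*U
R = -160 (R = -10*((-1 - 1*3) + 0)² = -10*((-1 - 3) + 0)² = -10*(-4 + 0)² = -10*(-4)² = -10*16 = -160)
L(k) = -1 + 2*k (L(k) = 2*k - 1 = -1 + 2*k)
w(f) = -160
-43*w(L(6)) = -43*(-160) = 6880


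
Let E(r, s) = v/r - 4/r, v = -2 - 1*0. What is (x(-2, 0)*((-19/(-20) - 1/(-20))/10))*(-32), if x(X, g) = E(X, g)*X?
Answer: 96/5 ≈ 19.200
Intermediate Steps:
v = -2 (v = -2 + 0 = -2)
E(r, s) = -6/r (E(r, s) = -2/r - 4/r = -6/r)
x(X, g) = -6 (x(X, g) = (-6/X)*X = -6)
(x(-2, 0)*((-19/(-20) - 1/(-20))/10))*(-32) = -6*(-19/(-20) - 1/(-20))/10*(-32) = -6*(-19*(-1/20) - 1*(-1/20))/10*(-32) = -6*(19/20 + 1/20)/10*(-32) = -6/10*(-32) = -6*⅒*(-32) = -⅗*(-32) = 96/5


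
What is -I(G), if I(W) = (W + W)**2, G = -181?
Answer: -131044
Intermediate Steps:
I(W) = 4*W**2 (I(W) = (2*W)**2 = 4*W**2)
-I(G) = -4*(-181)**2 = -4*32761 = -1*131044 = -131044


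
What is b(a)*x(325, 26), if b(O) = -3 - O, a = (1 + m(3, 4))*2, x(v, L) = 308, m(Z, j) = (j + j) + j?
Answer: -8932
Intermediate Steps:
m(Z, j) = 3*j (m(Z, j) = 2*j + j = 3*j)
a = 26 (a = (1 + 3*4)*2 = (1 + 12)*2 = 13*2 = 26)
b(a)*x(325, 26) = (-3 - 1*26)*308 = (-3 - 26)*308 = -29*308 = -8932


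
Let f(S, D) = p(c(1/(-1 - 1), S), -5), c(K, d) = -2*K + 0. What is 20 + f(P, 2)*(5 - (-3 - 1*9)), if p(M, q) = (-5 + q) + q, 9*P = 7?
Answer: -235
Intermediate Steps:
P = 7/9 (P = (1/9)*7 = 7/9 ≈ 0.77778)
c(K, d) = -2*K
p(M, q) = -5 + 2*q
f(S, D) = -15 (f(S, D) = -5 + 2*(-5) = -5 - 10 = -15)
20 + f(P, 2)*(5 - (-3 - 1*9)) = 20 - 15*(5 - (-3 - 1*9)) = 20 - 15*(5 - (-3 - 9)) = 20 - 15*(5 - 1*(-12)) = 20 - 15*(5 + 12) = 20 - 15*17 = 20 - 255 = -235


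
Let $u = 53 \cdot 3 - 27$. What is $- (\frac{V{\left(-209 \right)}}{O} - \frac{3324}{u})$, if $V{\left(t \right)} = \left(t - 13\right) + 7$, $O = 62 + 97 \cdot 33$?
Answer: $\frac{906216}{35893} \approx 25.248$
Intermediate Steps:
$O = 3263$ ($O = 62 + 3201 = 3263$)
$V{\left(t \right)} = -6 + t$ ($V{\left(t \right)} = \left(-13 + t\right) + 7 = -6 + t$)
$u = 132$ ($u = 159 - 27 = 132$)
$- (\frac{V{\left(-209 \right)}}{O} - \frac{3324}{u}) = - (\frac{-6 - 209}{3263} - \frac{3324}{132}) = - (\left(-215\right) \frac{1}{3263} - \frac{277}{11}) = - (- \frac{215}{3263} - \frac{277}{11}) = \left(-1\right) \left(- \frac{906216}{35893}\right) = \frac{906216}{35893}$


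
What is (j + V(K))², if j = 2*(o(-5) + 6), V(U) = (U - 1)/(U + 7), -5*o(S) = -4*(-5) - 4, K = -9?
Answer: 2809/25 ≈ 112.36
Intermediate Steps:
o(S) = -16/5 (o(S) = -(-4*(-5) - 4)/5 = -(20 - 4)/5 = -⅕*16 = -16/5)
V(U) = (-1 + U)/(7 + U)
j = 28/5 (j = 2*(-16/5 + 6) = 2*(14/5) = 28/5 ≈ 5.6000)
(j + V(K))² = (28/5 + (-1 - 9)/(7 - 9))² = (28/5 - 10/(-2))² = (28/5 - ½*(-10))² = (28/5 + 5)² = (53/5)² = 2809/25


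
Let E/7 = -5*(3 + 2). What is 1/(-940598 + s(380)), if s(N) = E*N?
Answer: -1/1007098 ≈ -9.9295e-7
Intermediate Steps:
E = -175 (E = 7*(-5*(3 + 2)) = 7*(-5*5) = 7*(-25) = -175)
s(N) = -175*N
1/(-940598 + s(380)) = 1/(-940598 - 175*380) = 1/(-940598 - 66500) = 1/(-1007098) = -1/1007098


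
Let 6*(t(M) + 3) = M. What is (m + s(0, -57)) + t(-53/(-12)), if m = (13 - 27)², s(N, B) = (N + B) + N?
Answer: 9845/72 ≈ 136.74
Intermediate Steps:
t(M) = -3 + M/6
s(N, B) = B + 2*N (s(N, B) = (B + N) + N = B + 2*N)
m = 196 (m = (-14)² = 196)
(m + s(0, -57)) + t(-53/(-12)) = (196 + (-57 + 2*0)) + (-3 + (-53/(-12))/6) = (196 + (-57 + 0)) + (-3 + (-53*(-1/12))/6) = (196 - 57) + (-3 + (⅙)*(53/12)) = 139 + (-3 + 53/72) = 139 - 163/72 = 9845/72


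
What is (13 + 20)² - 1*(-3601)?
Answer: 4690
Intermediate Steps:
(13 + 20)² - 1*(-3601) = 33² + 3601 = 1089 + 3601 = 4690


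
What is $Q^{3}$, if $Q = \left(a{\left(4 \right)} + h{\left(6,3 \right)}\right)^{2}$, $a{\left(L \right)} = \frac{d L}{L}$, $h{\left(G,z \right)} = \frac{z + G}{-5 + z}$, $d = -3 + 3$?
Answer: $\frac{531441}{64} \approx 8303.8$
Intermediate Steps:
$d = 0$
$h{\left(G,z \right)} = \frac{G + z}{-5 + z}$
$a{\left(L \right)} = 0$ ($a{\left(L \right)} = \frac{0 L}{L} = \frac{0}{L} = 0$)
$Q = \frac{81}{4}$ ($Q = \left(0 + \frac{6 + 3}{-5 + 3}\right)^{2} = \left(0 + \frac{1}{-2} \cdot 9\right)^{2} = \left(0 - \frac{9}{2}\right)^{2} = \left(- \frac{9}{2}\right)^{2} = \frac{81}{4} \approx 20.25$)
$Q^{3} = \left(\frac{81}{4}\right)^{3} = \frac{531441}{64}$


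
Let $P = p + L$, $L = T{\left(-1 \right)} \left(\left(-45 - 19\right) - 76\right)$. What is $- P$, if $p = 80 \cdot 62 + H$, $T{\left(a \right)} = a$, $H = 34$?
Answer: $-5134$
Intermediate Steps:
$p = 4994$ ($p = 80 \cdot 62 + 34 = 4960 + 34 = 4994$)
$L = 140$ ($L = - (\left(-45 - 19\right) - 76) = - (-64 - 76) = \left(-1\right) \left(-140\right) = 140$)
$P = 5134$ ($P = 4994 + 140 = 5134$)
$- P = \left(-1\right) 5134 = -5134$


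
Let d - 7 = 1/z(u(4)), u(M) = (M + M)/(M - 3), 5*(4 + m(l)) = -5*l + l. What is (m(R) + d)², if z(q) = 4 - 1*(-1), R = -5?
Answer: 1296/25 ≈ 51.840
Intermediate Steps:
m(l) = -4 - 4*l/5 (m(l) = -4 + (-5*l + l)/5 = -4 + (-4*l)/5 = -4 - 4*l/5)
u(M) = 2*M/(-3 + M) (u(M) = (2*M)/(-3 + M) = 2*M/(-3 + M))
z(q) = 5 (z(q) = 4 + 1 = 5)
d = 36/5 (d = 7 + 1/5 = 7 + ⅕ = 36/5 ≈ 7.2000)
(m(R) + d)² = ((-4 - ⅘*(-5)) + 36/5)² = ((-4 + 4) + 36/5)² = (0 + 36/5)² = (36/5)² = 1296/25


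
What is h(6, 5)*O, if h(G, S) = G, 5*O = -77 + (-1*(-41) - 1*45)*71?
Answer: -2166/5 ≈ -433.20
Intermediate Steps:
O = -361/5 (O = (-77 + (-1*(-41) - 1*45)*71)/5 = (-77 + (41 - 45)*71)/5 = (-77 - 4*71)/5 = (-77 - 284)/5 = (1/5)*(-361) = -361/5 ≈ -72.200)
h(6, 5)*O = 6*(-361/5) = -2166/5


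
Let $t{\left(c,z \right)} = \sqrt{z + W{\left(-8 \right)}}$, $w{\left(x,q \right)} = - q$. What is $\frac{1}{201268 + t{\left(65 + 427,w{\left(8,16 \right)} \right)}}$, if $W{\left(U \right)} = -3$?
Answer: $\frac{201268}{40508807843} - \frac{i \sqrt{19}}{40508807843} \approx 4.9685 \cdot 10^{-6} - 1.076 \cdot 10^{-10} i$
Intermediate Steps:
$t{\left(c,z \right)} = \sqrt{-3 + z}$ ($t{\left(c,z \right)} = \sqrt{z - 3} = \sqrt{-3 + z}$)
$\frac{1}{201268 + t{\left(65 + 427,w{\left(8,16 \right)} \right)}} = \frac{1}{201268 + \sqrt{-3 - 16}} = \frac{1}{201268 + \sqrt{-19}} = \frac{1}{201268 + i \sqrt{19}}$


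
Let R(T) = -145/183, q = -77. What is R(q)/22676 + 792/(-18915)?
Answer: -1096437137/26163908940 ≈ -0.041906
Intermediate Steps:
R(T) = -145/183 (R(T) = -145*1/183 = -145/183)
R(q)/22676 + 792/(-18915) = -145/183/22676 + 792/(-18915) = -145/183*1/22676 + 792*(-1/18915) = -145/4149708 - 264/6305 = -1096437137/26163908940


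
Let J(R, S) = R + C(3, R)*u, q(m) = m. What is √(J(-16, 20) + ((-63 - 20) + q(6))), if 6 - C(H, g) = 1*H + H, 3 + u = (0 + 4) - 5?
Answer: I*√93 ≈ 9.6436*I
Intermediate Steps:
u = -4 (u = -3 + ((0 + 4) - 5) = -3 + (4 - 5) = -3 - 1 = -4)
C(H, g) = 6 - 2*H (C(H, g) = 6 - (1*H + H) = 6 - (H + H) = 6 - 2*H)
J(R, S) = R (J(R, S) = R + (6 - 2*3)*(-4) = R + (6 - 6)*(-4) = R + 0*(-4) = R + 0 = R)
√(J(-16, 20) + ((-63 - 20) + q(6))) = √(-16 + ((-63 - 20) + 6)) = √(-16 + (-83 + 6)) = √(-16 - 77) = √(-93) = I*√93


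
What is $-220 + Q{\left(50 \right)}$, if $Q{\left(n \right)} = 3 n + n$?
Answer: $-20$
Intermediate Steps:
$Q{\left(n \right)} = 4 n$
$-220 + Q{\left(50 \right)} = -220 + 4 \cdot 50 = -220 + 200 = -20$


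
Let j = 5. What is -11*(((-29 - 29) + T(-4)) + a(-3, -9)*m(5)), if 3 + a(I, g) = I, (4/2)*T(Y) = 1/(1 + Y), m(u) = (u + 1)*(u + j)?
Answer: 27599/6 ≈ 4599.8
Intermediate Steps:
m(u) = (1 + u)*(5 + u) (m(u) = (u + 1)*(u + 5) = (1 + u)*(5 + u))
T(Y) = 1/(2*(1 + Y))
a(I, g) = -3 + I
-11*(((-29 - 29) + T(-4)) + a(-3, -9)*m(5)) = -11*(((-29 - 29) + 1/(2*(1 - 4))) + (-3 - 3)*(5 + 5**2 + 6*5)) = -11*((-58 + (1/2)/(-3)) - 6*(5 + 25 + 30)) = -11*((-58 + (1/2)*(-1/3)) - 6*60) = -11*((-58 - 1/6) - 360) = -11*(-349/6 - 360) = -11*(-2509/6) = 27599/6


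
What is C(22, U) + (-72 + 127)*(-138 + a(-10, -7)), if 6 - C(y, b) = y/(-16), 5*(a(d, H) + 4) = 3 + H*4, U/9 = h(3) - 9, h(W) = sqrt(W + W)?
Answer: -64621/8 ≈ -8077.6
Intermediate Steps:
h(W) = sqrt(2)*sqrt(W) (h(W) = sqrt(2*W) = sqrt(2)*sqrt(W))
U = -81 + 9*sqrt(6) (U = 9*(sqrt(2)*sqrt(3) - 9) = 9*(sqrt(6) - 9) = 9*(-9 + sqrt(6)) = -81 + 9*sqrt(6) ≈ -58.955)
a(d, H) = -17/5 + 4*H/5 (a(d, H) = -4 + (3 + H*4)/5 = -4 + (3 + 4*H)/5 = -4 + (3/5 + 4*H/5) = -17/5 + 4*H/5)
C(y, b) = 6 + y/16 (C(y, b) = 6 - y/(-16) = 6 - y*(-1)/16 = 6 - (-1)*y/16 = 6 + y/16)
C(22, U) + (-72 + 127)*(-138 + a(-10, -7)) = (6 + (1/16)*22) + (-72 + 127)*(-138 + (-17/5 + (4/5)*(-7))) = (6 + 11/8) + 55*(-138 + (-17/5 - 28/5)) = 59/8 + 55*(-138 - 9) = 59/8 + 55*(-147) = 59/8 - 8085 = -64621/8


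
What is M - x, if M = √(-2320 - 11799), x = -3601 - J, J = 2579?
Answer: 6180 + I*√14119 ≈ 6180.0 + 118.82*I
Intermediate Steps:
x = -6180 (x = -3601 - 1*2579 = -3601 - 2579 = -6180)
M = I*√14119 (M = √(-14119) = I*√14119 ≈ 118.82*I)
M - x = I*√14119 - 1*(-6180) = I*√14119 + 6180 = 6180 + I*√14119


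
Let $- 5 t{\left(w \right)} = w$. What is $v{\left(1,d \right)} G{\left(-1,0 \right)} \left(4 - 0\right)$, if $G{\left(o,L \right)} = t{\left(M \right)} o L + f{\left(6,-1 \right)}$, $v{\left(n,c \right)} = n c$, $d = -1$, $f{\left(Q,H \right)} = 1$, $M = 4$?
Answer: $-4$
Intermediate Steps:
$t{\left(w \right)} = - \frac{w}{5}$
$v{\left(n,c \right)} = c n$
$G{\left(o,L \right)} = 1 - \frac{4 L o}{5}$ ($G{\left(o,L \right)} = \left(- \frac{1}{5}\right) 4 o L + 1 = - \frac{4 o}{5} L + 1 = - \frac{4 L o}{5} + 1 = 1 - \frac{4 L o}{5}$)
$v{\left(1,d \right)} G{\left(-1,0 \right)} \left(4 - 0\right) = \left(-1\right) 1 \left(1 - 0 \left(-1\right)\right) \left(4 - 0\right) = - (1 + 0) \left(4 + 0\right) = \left(-1\right) 1 \cdot 4 = \left(-1\right) 4 = -4$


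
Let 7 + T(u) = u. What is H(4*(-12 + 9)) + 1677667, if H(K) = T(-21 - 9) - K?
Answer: 1677642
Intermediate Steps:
T(u) = -7 + u
H(K) = -37 - K (H(K) = (-7 + (-21 - 9)) - K = (-7 - 30) - K = -37 - K)
H(4*(-12 + 9)) + 1677667 = (-37 - 4*(-12 + 9)) + 1677667 = (-37 - 4*(-3)) + 1677667 = (-37 - 1*(-12)) + 1677667 = (-37 + 12) + 1677667 = -25 + 1677667 = 1677642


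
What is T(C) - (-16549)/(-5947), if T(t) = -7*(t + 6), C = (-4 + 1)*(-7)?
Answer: -60028/313 ≈ -191.78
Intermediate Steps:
C = 21 (C = -3*(-7) = 21)
T(t) = -42 - 7*t (T(t) = -7*(6 + t) = -42 - 7*t)
T(C) - (-16549)/(-5947) = (-42 - 7*21) - (-16549)/(-5947) = (-42 - 147) - (-16549)*(-1)/5947 = -189 - 1*871/313 = -189 - 871/313 = -60028/313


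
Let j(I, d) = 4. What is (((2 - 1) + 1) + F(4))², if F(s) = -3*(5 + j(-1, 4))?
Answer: 625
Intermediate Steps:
F(s) = -27 (F(s) = -3*(5 + 4) = -3*9 = -27)
(((2 - 1) + 1) + F(4))² = (((2 - 1) + 1) - 27)² = ((1 + 1) - 27)² = (2 - 27)² = (-25)² = 625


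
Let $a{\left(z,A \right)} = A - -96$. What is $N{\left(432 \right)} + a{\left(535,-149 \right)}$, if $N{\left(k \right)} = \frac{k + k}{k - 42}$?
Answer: $- \frac{3301}{65} \approx -50.785$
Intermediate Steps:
$N{\left(k \right)} = \frac{2 k}{-42 + k}$
$a{\left(z,A \right)} = 96 + A$ ($a{\left(z,A \right)} = A + 96 = 96 + A$)
$N{\left(432 \right)} + a{\left(535,-149 \right)} = 2 \cdot 432 \frac{1}{-42 + 432} + \left(96 - 149\right) = 2 \cdot 432 \cdot \frac{1}{390} - 53 = \frac{144}{65} - 53 = - \frac{3301}{65}$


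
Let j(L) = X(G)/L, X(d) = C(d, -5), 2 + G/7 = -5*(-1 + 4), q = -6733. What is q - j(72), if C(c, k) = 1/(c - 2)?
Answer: -58657895/8712 ≈ -6733.0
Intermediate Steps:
G = -119 (G = -14 + 7*(-5*(-1 + 4)) = -14 + 7*(-5*3) = -14 + 7*(-15) = -14 - 105 = -119)
C(c, k) = 1/(-2 + c)
X(d) = 1/(-2 + d)
j(L) = -1/(121*L) (j(L) = 1/((-2 - 119)*L) = 1/((-121)*L) = -1/(121*L))
q - j(72) = -6733 - (-1)/(121*72) = -6733 - 1*(-1/8712) = -6733 + 1/8712 = -58657895/8712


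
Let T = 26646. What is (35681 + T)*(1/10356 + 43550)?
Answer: 28109713904927/10356 ≈ 2.7143e+9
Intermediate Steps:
(35681 + T)*(1/10356 + 43550) = (35681 + 26646)*(1/10356 + 43550) = 62327*(1/10356 + 43550) = 62327*(451003801/10356) = 28109713904927/10356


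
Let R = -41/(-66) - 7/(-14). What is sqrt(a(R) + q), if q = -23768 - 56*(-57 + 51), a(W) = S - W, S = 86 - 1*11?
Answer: I*sqrt(25436994)/33 ≈ 152.83*I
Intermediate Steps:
S = 75 (S = 86 - 11 = 75)
R = 37/33 (R = -41*(-1/66) - 7*(-1/14) = 41/66 + 1/2 = 37/33 ≈ 1.1212)
a(W) = 75 - W
q = -23432 (q = -23768 - 56*(-6) = -23768 - 1*(-336) = -23768 + 336 = -23432)
sqrt(a(R) + q) = sqrt((75 - 1*37/33) - 23432) = sqrt((75 - 37/33) - 23432) = sqrt(2438/33 - 23432) = sqrt(-770818/33) = I*sqrt(25436994)/33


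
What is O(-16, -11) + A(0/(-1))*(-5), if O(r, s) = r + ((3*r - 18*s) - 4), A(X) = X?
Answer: 130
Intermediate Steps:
O(r, s) = -4 - 18*s + 4*r (O(r, s) = r + ((-18*s + 3*r) - 4) = r + (-4 - 18*s + 3*r) = -4 - 18*s + 4*r)
O(-16, -11) + A(0/(-1))*(-5) = (-4 - 18*(-11) + 4*(-16)) + (0/(-1))*(-5) = (-4 + 198 - 64) + (0*(-1))*(-5) = 130 + 0*(-5) = 130 + 0 = 130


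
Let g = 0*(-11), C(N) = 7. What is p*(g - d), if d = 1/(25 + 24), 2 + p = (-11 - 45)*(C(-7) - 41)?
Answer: -1902/49 ≈ -38.816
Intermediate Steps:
g = 0
p = 1902 (p = -2 + (-11 - 45)*(7 - 41) = -2 - 56*(-34) = -2 + 1904 = 1902)
d = 1/49 ≈ 0.020408
p*(g - d) = 1902*(0 - 1*1/49) = 1902*(0 - 1/49) = 1902*(-1/49) = -1902/49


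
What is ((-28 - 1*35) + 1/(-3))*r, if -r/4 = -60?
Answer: -15200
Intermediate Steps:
r = 240 (r = -4*(-60) = 240)
((-28 - 1*35) + 1/(-3))*r = ((-28 - 1*35) + 1/(-3))*240 = ((-28 - 35) - 1/3)*240 = (-63 - 1/3)*240 = -190/3*240 = -15200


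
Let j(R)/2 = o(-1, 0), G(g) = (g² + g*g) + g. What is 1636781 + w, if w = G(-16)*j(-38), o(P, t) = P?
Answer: 1635789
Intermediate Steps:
G(g) = g + 2*g² (G(g) = (g² + g²) + g = 2*g² + g = g + 2*g²)
j(R) = -2 (j(R) = 2*(-1) = -2)
w = -992 (w = -16*(1 + 2*(-16))*(-2) = -16*(1 - 32)*(-2) = -16*(-31)*(-2) = 496*(-2) = -992)
1636781 + w = 1636781 - 992 = 1635789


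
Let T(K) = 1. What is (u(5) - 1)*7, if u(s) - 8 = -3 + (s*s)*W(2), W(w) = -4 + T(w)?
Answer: -497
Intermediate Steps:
W(w) = -3 (W(w) = -4 + 1 = -3)
u(s) = 5 - 3*s² (u(s) = 8 + (-3 + (s*s)*(-3)) = 8 + (-3 + s²*(-3)) = 8 + (-3 - 3*s²) = 5 - 3*s²)
(u(5) - 1)*7 = ((5 - 3*5²) - 1)*7 = ((5 - 3*25) - 1)*7 = ((5 - 75) - 1)*7 = (-70 - 1)*7 = -71*7 = -497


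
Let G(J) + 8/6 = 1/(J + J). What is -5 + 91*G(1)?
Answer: -485/6 ≈ -80.833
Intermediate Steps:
G(J) = -4/3 + 1/(2*J) (G(J) = -4/3 + 1/(J + J) = -4/3 + 1/(2*J))
-5 + 91*G(1) = -5 + 91*((1/6)*(3 - 8*1)/1) = -5 + 91*((1/6)*1*(3 - 8)) = -5 + 91*((1/6)*1*(-5)) = -5 + 91*(-5/6) = -5 - 455/6 = -485/6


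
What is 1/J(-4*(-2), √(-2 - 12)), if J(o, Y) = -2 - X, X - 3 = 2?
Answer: -⅐ ≈ -0.14286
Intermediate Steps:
X = 5 (X = 3 + 2 = 5)
J(o, Y) = -7 (J(o, Y) = -2 - 1*5 = -2 - 5 = -7)
1/J(-4*(-2), √(-2 - 12)) = 1/(-7) = -⅐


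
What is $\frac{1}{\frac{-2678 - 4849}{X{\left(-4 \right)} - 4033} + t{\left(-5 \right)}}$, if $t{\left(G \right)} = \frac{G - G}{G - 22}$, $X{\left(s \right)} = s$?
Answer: $\frac{4037}{7527} \approx 0.53634$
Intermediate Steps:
$t{\left(G \right)} = 0$ ($t{\left(G \right)} = \frac{0}{-22 + G} = 0$)
$\frac{1}{\frac{-2678 - 4849}{X{\left(-4 \right)} - 4033} + t{\left(-5 \right)}} = \frac{1}{\frac{-2678 - 4849}{-4 - 4033} + 0} = \frac{1}{- \frac{7527}{-4037} + 0} = \frac{1}{\left(-7527\right) \left(- \frac{1}{4037}\right) + 0} = \frac{1}{\frac{7527}{4037} + 0} = \frac{1}{\frac{7527}{4037}} = \frac{4037}{7527}$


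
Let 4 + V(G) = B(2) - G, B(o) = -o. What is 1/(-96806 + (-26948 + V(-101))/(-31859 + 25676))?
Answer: -2061/199508215 ≈ -1.0330e-5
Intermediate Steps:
V(G) = -6 - G (V(G) = -4 + (-1*2 - G) = -4 + (-2 - G) = -6 - G)
1/(-96806 + (-26948 + V(-101))/(-31859 + 25676)) = 1/(-96806 + (-26948 + (-6 - 1*(-101)))/(-31859 + 25676)) = 1/(-96806 + (-26948 + (-6 + 101))/(-6183)) = 1/(-96806 + (-26948 + 95)*(-1/6183)) = 1/(-96806 - 26853*(-1/6183)) = 1/(-96806 + 8951/2061) = 1/(-199508215/2061) = -2061/199508215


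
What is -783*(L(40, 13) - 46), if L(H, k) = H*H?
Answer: -1216782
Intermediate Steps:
L(H, k) = H**2
-783*(L(40, 13) - 46) = -783*(40**2 - 46) = -783*(1600 - 46) = -783*1554 = -1216782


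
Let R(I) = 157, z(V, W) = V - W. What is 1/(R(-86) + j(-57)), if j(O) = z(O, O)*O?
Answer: 1/157 ≈ 0.0063694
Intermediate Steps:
j(O) = 0 (j(O) = (O - O)*O = 0*O = 0)
1/(R(-86) + j(-57)) = 1/(157 + 0) = 1/157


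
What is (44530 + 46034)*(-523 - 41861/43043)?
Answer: -2042521589400/43043 ≈ -4.7453e+7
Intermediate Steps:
(44530 + 46034)*(-523 - 41861/43043) = 90564*(-523 - 41861*1/43043) = 90564*(-523 - 41861/43043) = 90564*(-22553350/43043) = -2042521589400/43043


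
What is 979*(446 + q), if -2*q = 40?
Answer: 417054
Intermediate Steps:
q = -20 (q = -1/2*40 = -20)
979*(446 + q) = 979*(446 - 20) = 979*426 = 417054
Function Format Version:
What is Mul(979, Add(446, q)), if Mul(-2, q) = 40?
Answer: 417054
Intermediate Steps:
q = -20 (q = Mul(Rational(-1, 2), 40) = -20)
Mul(979, Add(446, q)) = Mul(979, Add(446, -20)) = Mul(979, 426) = 417054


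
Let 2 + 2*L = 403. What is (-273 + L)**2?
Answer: 21025/4 ≈ 5256.3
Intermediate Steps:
L = 401/2 (L = -1 + (1/2)*403 = -1 + 403/2 = 401/2 ≈ 200.50)
(-273 + L)**2 = (-273 + 401/2)**2 = (-145/2)**2 = 21025/4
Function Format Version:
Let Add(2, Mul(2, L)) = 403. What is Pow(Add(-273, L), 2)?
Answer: Rational(21025, 4) ≈ 5256.3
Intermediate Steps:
L = Rational(401, 2) (L = Add(-1, Mul(Rational(1, 2), 403)) = Add(-1, Rational(403, 2)) = Rational(401, 2) ≈ 200.50)
Pow(Add(-273, L), 2) = Pow(Add(-273, Rational(401, 2)), 2) = Pow(Rational(-145, 2), 2) = Rational(21025, 4)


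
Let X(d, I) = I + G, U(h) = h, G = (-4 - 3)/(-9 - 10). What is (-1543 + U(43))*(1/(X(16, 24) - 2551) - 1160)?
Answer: 13921744750/8001 ≈ 1.7400e+6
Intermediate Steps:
G = 7/19 (G = -7/(-19) = -7*(-1/19) = 7/19 ≈ 0.36842)
X(d, I) = 7/19 + I (X(d, I) = I + 7/19 = 7/19 + I)
(-1543 + U(43))*(1/(X(16, 24) - 2551) - 1160) = (-1543 + 43)*(1/((7/19 + 24) - 2551) - 1160) = -1500*(1/(463/19 - 2551) - 1160) = -1500*(1/(-48006/19) - 1160) = -1500*(-19/48006 - 1160) = -1500*(-55686979/48006) = 13921744750/8001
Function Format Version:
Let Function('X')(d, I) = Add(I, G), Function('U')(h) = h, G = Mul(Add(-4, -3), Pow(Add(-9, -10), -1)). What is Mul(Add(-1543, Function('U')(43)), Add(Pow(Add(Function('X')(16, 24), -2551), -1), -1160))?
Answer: Rational(13921744750, 8001) ≈ 1.7400e+6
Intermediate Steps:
G = Rational(7, 19) (G = Mul(-7, Pow(-19, -1)) = Mul(-7, Rational(-1, 19)) = Rational(7, 19) ≈ 0.36842)
Function('X')(d, I) = Add(Rational(7, 19), I) (Function('X')(d, I) = Add(I, Rational(7, 19)) = Add(Rational(7, 19), I))
Mul(Add(-1543, Function('U')(43)), Add(Pow(Add(Function('X')(16, 24), -2551), -1), -1160)) = Mul(Add(-1543, 43), Add(Pow(Add(Add(Rational(7, 19), 24), -2551), -1), -1160)) = Mul(-1500, Add(Pow(Add(Rational(463, 19), -2551), -1), -1160)) = Mul(-1500, Add(Pow(Rational(-48006, 19), -1), -1160)) = Mul(-1500, Add(Rational(-19, 48006), -1160)) = Mul(-1500, Rational(-55686979, 48006)) = Rational(13921744750, 8001)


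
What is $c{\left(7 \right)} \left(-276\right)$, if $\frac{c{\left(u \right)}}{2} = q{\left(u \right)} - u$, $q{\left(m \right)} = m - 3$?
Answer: $1656$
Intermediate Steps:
$q{\left(m \right)} = -3 + m$ ($q{\left(m \right)} = m - 3 = -3 + m$)
$c{\left(u \right)} = -6$ ($c{\left(u \right)} = 2 \left(\left(-3 + u\right) - u\right) = 2 \left(-3\right) = -6$)
$c{\left(7 \right)} \left(-276\right) = \left(-6\right) \left(-276\right) = 1656$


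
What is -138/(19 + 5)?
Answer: -23/4 ≈ -5.7500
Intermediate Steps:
-138/(19 + 5) = -138/24 = -23*¼ = -23/4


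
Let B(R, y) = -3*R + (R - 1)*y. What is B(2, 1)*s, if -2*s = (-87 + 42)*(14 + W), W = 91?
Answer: -23625/2 ≈ -11813.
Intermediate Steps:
B(R, y) = -3*R + y*(-1 + R) (B(R, y) = -3*R + (-1 + R)*y = -3*R + y*(-1 + R))
s = 4725/2 (s = -(-87 + 42)*(14 + 91)/2 = -(-45)*105/2 = -½*(-4725) = 4725/2 ≈ 2362.5)
B(2, 1)*s = (-1*1 - 3*2 + 2*1)*(4725/2) = (-1 - 6 + 2)*(4725/2) = -5*4725/2 = -23625/2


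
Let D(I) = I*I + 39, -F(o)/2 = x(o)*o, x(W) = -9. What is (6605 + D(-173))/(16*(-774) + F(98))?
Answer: -12191/3540 ≈ -3.4438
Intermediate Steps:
F(o) = 18*o (F(o) = -(-18)*o = 18*o)
D(I) = 39 + I**2 (D(I) = I**2 + 39 = 39 + I**2)
(6605 + D(-173))/(16*(-774) + F(98)) = (6605 + (39 + (-173)**2))/(16*(-774) + 18*98) = (6605 + (39 + 29929))/(-12384 + 1764) = (6605 + 29968)/(-10620) = 36573*(-1/10620) = -12191/3540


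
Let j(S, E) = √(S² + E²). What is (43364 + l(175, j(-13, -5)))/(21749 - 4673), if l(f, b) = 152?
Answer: 10879/4269 ≈ 2.5484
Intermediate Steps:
j(S, E) = √(E² + S²)
(43364 + l(175, j(-13, -5)))/(21749 - 4673) = (43364 + 152)/(21749 - 4673) = 43516/17076 = 43516*(1/17076) = 10879/4269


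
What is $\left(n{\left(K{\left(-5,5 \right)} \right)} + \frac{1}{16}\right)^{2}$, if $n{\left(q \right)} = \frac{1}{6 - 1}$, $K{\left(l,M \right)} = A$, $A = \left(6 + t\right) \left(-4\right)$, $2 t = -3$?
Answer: $\frac{441}{6400} \approx 0.068906$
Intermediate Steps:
$t = - \frac{3}{2}$ ($t = \frac{1}{2} \left(-3\right) = - \frac{3}{2} \approx -1.5$)
$A = -18$ ($A = \left(6 - \frac{3}{2}\right) \left(-4\right) = \frac{9}{2} \left(-4\right) = -18$)
$K{\left(l,M \right)} = -18$
$n{\left(q \right)} = \frac{1}{5}$
$\left(n{\left(K{\left(-5,5 \right)} \right)} + \frac{1}{16}\right)^{2} = \left(\frac{1}{5} + \frac{1}{16}\right)^{2} = \left(\frac{21}{80}\right)^{2} = \frac{441}{6400}$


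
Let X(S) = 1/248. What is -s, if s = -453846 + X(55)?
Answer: 112553807/248 ≈ 4.5385e+5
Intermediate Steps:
X(S) = 1/248
s = -112553807/248 (s = -453846 + 1/248 = -112553807/248 ≈ -4.5385e+5)
-s = -1*(-112553807/248) = 112553807/248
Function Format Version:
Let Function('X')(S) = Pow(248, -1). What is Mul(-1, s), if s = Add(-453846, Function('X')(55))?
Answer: Rational(112553807, 248) ≈ 4.5385e+5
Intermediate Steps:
Function('X')(S) = Rational(1, 248)
s = Rational(-112553807, 248) (s = Add(-453846, Rational(1, 248)) = Rational(-112553807, 248) ≈ -4.5385e+5)
Mul(-1, s) = Mul(-1, Rational(-112553807, 248)) = Rational(112553807, 248)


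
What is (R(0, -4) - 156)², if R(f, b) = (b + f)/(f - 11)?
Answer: 2930944/121 ≈ 24223.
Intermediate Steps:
R(f, b) = (b + f)/(-11 + f)
(R(0, -4) - 156)² = ((-4 + 0)/(-11 + 0) - 156)² = (-4/(-11) - 156)² = (-1/11*(-4) - 156)² = (4/11 - 156)² = (-1712/11)² = 2930944/121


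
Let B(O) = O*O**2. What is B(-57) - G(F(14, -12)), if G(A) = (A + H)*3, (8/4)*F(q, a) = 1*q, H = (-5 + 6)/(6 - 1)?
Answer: -926073/5 ≈ -1.8521e+5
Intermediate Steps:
H = 1/5 ≈ 0.20000
F(q, a) = q/2 (F(q, a) = (1*q)/2 = q/2)
G(A) = 3/5 + 3*A (G(A) = (A + 1/5)*3 = (1/5 + A)*3 = 3/5 + 3*A)
B(O) = O**3
B(-57) - G(F(14, -12)) = (-57)**3 - (3/5 + 3*((1/2)*14)) = -185193 - (3/5 + 3*7) = -185193 - (3/5 + 21) = -185193 - 1*108/5 = -185193 - 108/5 = -926073/5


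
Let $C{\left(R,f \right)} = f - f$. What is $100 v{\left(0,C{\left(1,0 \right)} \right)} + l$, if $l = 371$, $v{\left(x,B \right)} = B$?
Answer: $371$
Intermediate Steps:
$C{\left(R,f \right)} = 0$
$100 v{\left(0,C{\left(1,0 \right)} \right)} + l = 100 \cdot 0 + 371 = 0 + 371 = 371$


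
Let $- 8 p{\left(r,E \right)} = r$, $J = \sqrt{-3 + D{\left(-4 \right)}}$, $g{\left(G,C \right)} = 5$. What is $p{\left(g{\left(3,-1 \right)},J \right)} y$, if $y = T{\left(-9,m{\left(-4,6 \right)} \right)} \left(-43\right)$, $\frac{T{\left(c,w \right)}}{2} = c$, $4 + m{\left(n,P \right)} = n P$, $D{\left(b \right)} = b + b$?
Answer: $- \frac{1935}{4} \approx -483.75$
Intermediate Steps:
$D{\left(b \right)} = 2 b$
$m{\left(n,P \right)} = -4 + P n$ ($m{\left(n,P \right)} = -4 + n P = -4 + P n$)
$J = i \sqrt{11}$ ($J = \sqrt{-3 + 2 \left(-4\right)} = \sqrt{-3 - 8} = \sqrt{-11} = i \sqrt{11} \approx 3.3166 i$)
$p{\left(r,E \right)} = - \frac{r}{8}$
$T{\left(c,w \right)} = 2 c$
$y = 774$ ($y = 2 \left(-9\right) \left(-43\right) = \left(-18\right) \left(-43\right) = 774$)
$p{\left(g{\left(3,-1 \right)},J \right)} y = \left(- \frac{1}{8}\right) 5 \cdot 774 = \left(- \frac{5}{8}\right) 774 = - \frac{1935}{4}$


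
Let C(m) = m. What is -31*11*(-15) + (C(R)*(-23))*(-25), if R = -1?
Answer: 4540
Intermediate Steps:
-31*11*(-15) + (C(R)*(-23))*(-25) = -31*11*(-15) - 1*(-23)*(-25) = -341*(-15) + 23*(-25) = 5115 - 575 = 4540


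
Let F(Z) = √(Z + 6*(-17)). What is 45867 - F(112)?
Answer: 45867 - √10 ≈ 45864.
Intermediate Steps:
F(Z) = √(-102 + Z) (F(Z) = √(Z - 102) = √(-102 + Z))
45867 - F(112) = 45867 - √(-102 + 112) = 45867 - √10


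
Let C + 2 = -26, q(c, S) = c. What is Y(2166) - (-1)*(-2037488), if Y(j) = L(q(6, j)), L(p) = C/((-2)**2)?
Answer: -2037495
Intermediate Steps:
C = -28 (C = -2 - 26 = -28)
L(p) = -7 (L(p) = -28/((-2)**2) = -28/4 = -28*1/4 = -7)
Y(j) = -7
Y(2166) - (-1)*(-2037488) = -7 - (-1)*(-2037488) = -7 - 1*2037488 = -7 - 2037488 = -2037495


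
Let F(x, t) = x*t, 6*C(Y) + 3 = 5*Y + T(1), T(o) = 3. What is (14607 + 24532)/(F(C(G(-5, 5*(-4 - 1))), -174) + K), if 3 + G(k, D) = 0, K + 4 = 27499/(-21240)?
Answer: 831312360/9126941 ≈ 91.083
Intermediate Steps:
K = -112459/21240 (K = -4 + 27499/(-21240) = -4 + 27499*(-1/21240) = -4 - 27499/21240 = -112459/21240 ≈ -5.2947)
G(k, D) = -3 (G(k, D) = -3 + 0 = -3)
C(Y) = 5*Y/6 (C(Y) = -1/2 + (5*Y + 3)/6 = -1/2 + (3 + 5*Y)/6 = -1/2 + (1/2 + 5*Y/6) = 5*Y/6)
F(x, t) = t*x
(14607 + 24532)/(F(C(G(-5, 5*(-4 - 1))), -174) + K) = (14607 + 24532)/(-145*(-3) - 112459/21240) = 39139/(-174*(-5/2) - 112459/21240) = 39139/(435 - 112459/21240) = 39139/(9126941/21240) = 39139*(21240/9126941) = 831312360/9126941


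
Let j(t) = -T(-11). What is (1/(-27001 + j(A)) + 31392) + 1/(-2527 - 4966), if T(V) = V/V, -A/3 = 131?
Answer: 6351417318017/202325986 ≈ 31392.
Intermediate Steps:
A = -393 (A = -3*131 = -393)
T(V) = 1
j(t) = -1 (j(t) = -1*1 = -1)
(1/(-27001 + j(A)) + 31392) + 1/(-2527 - 4966) = (1/(-27001 - 1) + 31392) + 1/(-2527 - 4966) = (1/(-27002) + 31392) + 1/(-7493) = (-1/27002 + 31392) - 1/7493 = 847646783/27002 - 1/7493 = 6351417318017/202325986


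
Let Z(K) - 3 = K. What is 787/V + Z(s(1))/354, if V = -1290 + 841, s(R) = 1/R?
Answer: -138401/79473 ≈ -1.7415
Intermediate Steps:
Z(K) = 3 + K
V = -449
787/V + Z(s(1))/354 = 787/(-449) + (3 + 1/1)/354 = 787*(-1/449) + (3 + 1)*(1/354) = -787/449 + 4*(1/354) = -787/449 + 2/177 = -138401/79473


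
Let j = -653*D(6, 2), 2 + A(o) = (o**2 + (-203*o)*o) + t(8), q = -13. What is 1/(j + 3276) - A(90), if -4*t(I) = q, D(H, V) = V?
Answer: 6446623077/3940 ≈ 1.6362e+6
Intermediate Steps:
t(I) = 13/4 (t(I) = -1/4*(-13) = 13/4)
A(o) = 5/4 - 202*o**2 (A(o) = -2 + ((o**2 + (-203*o)*o) + 13/4) = -2 + ((o**2 - 203*o**2) + 13/4) = -2 + (-202*o**2 + 13/4) = -2 + (13/4 - 202*o**2) = 5/4 - 202*o**2)
j = -1306 (j = -653*2 = -1306)
1/(j + 3276) - A(90) = 1/(-1306 + 3276) - (5/4 - 202*90**2) = 1/1970 - (5/4 - 202*8100) = 1/1970 - (5/4 - 1636200) = 1/1970 - 1*(-6544795/4) = 1/1970 + 6544795/4 = 6446623077/3940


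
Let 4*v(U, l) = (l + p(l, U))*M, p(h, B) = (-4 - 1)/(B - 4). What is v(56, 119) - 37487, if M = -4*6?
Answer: -993211/26 ≈ -38200.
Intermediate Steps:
M = -24
p(h, B) = -5/(-4 + B)
v(U, l) = -6*l + 30/(-4 + U) (v(U, l) = ((l - 5/(-4 + U))*(-24))/4 = (-24*l + 120/(-4 + U))/4 = -6*l + 30/(-4 + U))
v(56, 119) - 37487 = 6*(5 - 1*119*(-4 + 56))/(-4 + 56) - 37487 = 6*(5 - 1*119*52)/52 - 37487 = 6*(1/52)*(5 - 6188) - 37487 = 6*(1/52)*(-6183) - 37487 = -18549/26 - 37487 = -993211/26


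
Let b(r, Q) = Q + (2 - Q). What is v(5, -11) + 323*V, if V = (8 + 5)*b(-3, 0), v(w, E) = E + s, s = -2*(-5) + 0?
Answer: 8397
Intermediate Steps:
s = 10 (s = 10 + 0 = 10)
b(r, Q) = 2
v(w, E) = 10 + E (v(w, E) = E + 10 = 10 + E)
V = 26 (V = (8 + 5)*2 = 13*2 = 26)
v(5, -11) + 323*V = (10 - 11) + 323*26 = -1 + 8398 = 8397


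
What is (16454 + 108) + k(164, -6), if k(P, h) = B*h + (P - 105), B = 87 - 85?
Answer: 16609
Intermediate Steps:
B = 2
k(P, h) = -105 + P + 2*h (k(P, h) = 2*h + (P - 105) = 2*h + (-105 + P) = -105 + P + 2*h)
(16454 + 108) + k(164, -6) = (16454 + 108) + (-105 + 164 + 2*(-6)) = 16562 + (-105 + 164 - 12) = 16562 + 47 = 16609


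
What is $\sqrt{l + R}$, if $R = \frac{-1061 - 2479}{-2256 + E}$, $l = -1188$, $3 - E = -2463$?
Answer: $\frac{i \sqrt{59038}}{7} \approx 34.711 i$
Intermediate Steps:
$E = 2466$ ($E = 3 - -2463 = 3 + 2463 = 2466$)
$R = - \frac{118}{7}$ ($R = \frac{-1061 - 2479}{-2256 + 2466} = - \frac{3540}{210} = \left(-3540\right) \frac{1}{210} = - \frac{118}{7} \approx -16.857$)
$\sqrt{l + R} = \sqrt{-1188 - \frac{118}{7}} = \sqrt{- \frac{8434}{7}} = \frac{i \sqrt{59038}}{7}$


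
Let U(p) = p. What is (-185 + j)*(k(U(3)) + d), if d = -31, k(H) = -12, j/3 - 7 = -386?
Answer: 56846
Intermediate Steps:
j = -1137 (j = 21 + 3*(-386) = 21 - 1158 = -1137)
(-185 + j)*(k(U(3)) + d) = (-185 - 1137)*(-12 - 31) = -1322*(-43) = 56846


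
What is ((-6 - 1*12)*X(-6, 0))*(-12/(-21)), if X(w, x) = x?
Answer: 0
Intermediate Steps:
((-6 - 1*12)*X(-6, 0))*(-12/(-21)) = ((-6 - 1*12)*0)*(-12/(-21)) = ((-6 - 12)*0)*(-12*(-1/21)) = -18*0*(4/7) = 0*(4/7) = 0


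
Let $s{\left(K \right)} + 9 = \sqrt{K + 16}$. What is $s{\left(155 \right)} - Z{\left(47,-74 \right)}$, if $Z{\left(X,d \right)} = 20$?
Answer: $-29 + 3 \sqrt{19} \approx -15.923$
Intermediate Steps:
$s{\left(K \right)} = -9 + \sqrt{16 + K}$ ($s{\left(K \right)} = -9 + \sqrt{K + 16} = -9 + \sqrt{16 + K}$)
$s{\left(155 \right)} - Z{\left(47,-74 \right)} = \left(-9 + \sqrt{16 + 155}\right) - 20 = \left(-9 + \sqrt{171}\right) - 20 = \left(-9 + 3 \sqrt{19}\right) - 20 = -29 + 3 \sqrt{19}$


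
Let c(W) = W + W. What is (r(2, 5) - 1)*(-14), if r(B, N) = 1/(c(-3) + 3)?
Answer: 56/3 ≈ 18.667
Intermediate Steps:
c(W) = 2*W
r(B, N) = -⅓ (r(B, N) = 1/(2*(-3) + 3) = 1/(-6 + 3) = 1/(-3) = -⅓)
(r(2, 5) - 1)*(-14) = (-⅓ - 1)*(-14) = -4/3*(-14) = 56/3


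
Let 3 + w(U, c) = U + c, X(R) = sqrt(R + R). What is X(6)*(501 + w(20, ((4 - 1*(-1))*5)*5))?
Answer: 1286*sqrt(3) ≈ 2227.4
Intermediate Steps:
X(R) = sqrt(2)*sqrt(R) (X(R) = sqrt(2*R) = sqrt(2)*sqrt(R))
w(U, c) = -3 + U + c (w(U, c) = -3 + (U + c) = -3 + U + c)
X(6)*(501 + w(20, ((4 - 1*(-1))*5)*5)) = (sqrt(2)*sqrt(6))*(501 + (-3 + 20 + ((4 - 1*(-1))*5)*5)) = (2*sqrt(3))*(501 + (-3 + 20 + ((4 + 1)*5)*5)) = (2*sqrt(3))*(501 + (-3 + 20 + (5*5)*5)) = (2*sqrt(3))*(501 + (-3 + 20 + 25*5)) = (2*sqrt(3))*(501 + (-3 + 20 + 125)) = (2*sqrt(3))*(501 + 142) = (2*sqrt(3))*643 = 1286*sqrt(3)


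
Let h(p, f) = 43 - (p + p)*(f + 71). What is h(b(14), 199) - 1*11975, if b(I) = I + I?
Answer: -27052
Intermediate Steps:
b(I) = 2*I
h(p, f) = 43 - 2*p*(71 + f)
h(b(14), 199) - 1*11975 = (43 - 284*14 - 2*199*2*14) - 1*11975 = (43 - 142*28 - 2*199*28) - 11975 = (43 - 3976 - 11144) - 11975 = -15077 - 11975 = -27052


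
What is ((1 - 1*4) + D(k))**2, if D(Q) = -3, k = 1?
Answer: 36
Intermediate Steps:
((1 - 1*4) + D(k))**2 = ((1 - 1*4) - 3)**2 = ((1 - 4) - 3)**2 = (-3 - 3)**2 = (-6)**2 = 36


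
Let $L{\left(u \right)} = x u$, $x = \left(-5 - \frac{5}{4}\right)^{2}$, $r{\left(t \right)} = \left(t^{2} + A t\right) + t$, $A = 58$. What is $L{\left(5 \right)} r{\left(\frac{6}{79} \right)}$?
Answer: $\frac{43753125}{49928} \approx 876.32$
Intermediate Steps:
$r{\left(t \right)} = t^{2} + 59 t$ ($r{\left(t \right)} = \left(t^{2} + 58 t\right) + t = t^{2} + 59 t$)
$x = \frac{625}{16}$ ($x = \left(-5 - \frac{5}{4}\right)^{2} = \left(- \frac{25}{4}\right)^{2} = \frac{625}{16} \approx 39.063$)
$L{\left(u \right)} = \frac{625 u}{16}$
$L{\left(5 \right)} r{\left(\frac{6}{79} \right)} = \frac{625}{16} \cdot 5 \cdot \frac{6}{79} \left(59 + \frac{6}{79}\right) = \frac{3125 \cdot 6 \cdot \frac{1}{79} \left(59 + 6 \cdot \frac{1}{79}\right)}{16} = \frac{3125 \frac{6 \left(59 + \frac{6}{79}\right)}{79}}{16} = \frac{3125 \cdot \frac{6}{79} \cdot \frac{4667}{79}}{16} = \frac{3125}{16} \cdot \frac{28002}{6241} = \frac{43753125}{49928}$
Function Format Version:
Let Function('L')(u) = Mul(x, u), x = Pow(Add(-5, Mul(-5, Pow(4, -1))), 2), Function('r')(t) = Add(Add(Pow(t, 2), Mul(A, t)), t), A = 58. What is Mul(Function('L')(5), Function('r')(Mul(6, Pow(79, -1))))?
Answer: Rational(43753125, 49928) ≈ 876.32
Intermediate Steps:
Function('r')(t) = Add(Pow(t, 2), Mul(59, t)) (Function('r')(t) = Add(Add(Pow(t, 2), Mul(58, t)), t) = Add(Pow(t, 2), Mul(59, t)))
x = Rational(625, 16) (x = Pow(Add(-5, Mul(-5, Rational(1, 4))), 2) = Pow(Add(-5, Rational(-5, 4)), 2) = Pow(Rational(-25, 4), 2) = Rational(625, 16) ≈ 39.063)
Function('L')(u) = Mul(Rational(625, 16), u)
Mul(Function('L')(5), Function('r')(Mul(6, Pow(79, -1)))) = Mul(Mul(Rational(625, 16), 5), Mul(Mul(6, Pow(79, -1)), Add(59, Mul(6, Pow(79, -1))))) = Mul(Rational(3125, 16), Mul(Mul(6, Rational(1, 79)), Add(59, Mul(6, Rational(1, 79))))) = Mul(Rational(3125, 16), Mul(Rational(6, 79), Add(59, Rational(6, 79)))) = Mul(Rational(3125, 16), Mul(Rational(6, 79), Rational(4667, 79))) = Mul(Rational(3125, 16), Rational(28002, 6241)) = Rational(43753125, 49928)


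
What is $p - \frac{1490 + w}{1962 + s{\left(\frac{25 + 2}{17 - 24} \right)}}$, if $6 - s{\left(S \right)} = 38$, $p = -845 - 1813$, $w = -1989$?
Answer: $- \frac{5129441}{1930} \approx -2657.7$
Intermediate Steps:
$p = -2658$ ($p = -845 - 1813 = -2658$)
$s{\left(S \right)} = -32$ ($s{\left(S \right)} = 6 - 38 = -32$)
$p - \frac{1490 + w}{1962 + s{\left(\frac{25 + 2}{17 - 24} \right)}} = -2658 - \frac{1490 - 1989}{1962 - 32} = -2658 - - \frac{499}{1930} = -2658 + \frac{499}{1930} = - \frac{5129441}{1930}$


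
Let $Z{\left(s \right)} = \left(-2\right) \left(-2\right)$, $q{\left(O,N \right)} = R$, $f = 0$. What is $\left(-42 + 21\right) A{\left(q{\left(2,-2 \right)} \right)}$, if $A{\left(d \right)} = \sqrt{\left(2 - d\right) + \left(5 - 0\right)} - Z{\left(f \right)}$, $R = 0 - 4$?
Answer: $84 - 21 \sqrt{11} \approx 14.351$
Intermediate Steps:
$R = -4$
$q{\left(O,N \right)} = -4$
$Z{\left(s \right)} = 4$
$A{\left(d \right)} = -4 + \sqrt{7 - d}$ ($A{\left(d \right)} = \sqrt{\left(2 - d\right) + \left(5 - 0\right)} - 4 = \sqrt{\left(2 - d\right) + \left(5 + 0\right)} - 4 = \sqrt{\left(2 - d\right) + 5} - 4 = \sqrt{7 - d} - 4 = -4 + \sqrt{7 - d}$)
$\left(-42 + 21\right) A{\left(q{\left(2,-2 \right)} \right)} = \left(-42 + 21\right) \left(-4 + \sqrt{7 - -4}\right) = - 21 \left(-4 + \sqrt{7 + 4}\right) = - 21 \left(-4 + \sqrt{11}\right) = 84 - 21 \sqrt{11}$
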